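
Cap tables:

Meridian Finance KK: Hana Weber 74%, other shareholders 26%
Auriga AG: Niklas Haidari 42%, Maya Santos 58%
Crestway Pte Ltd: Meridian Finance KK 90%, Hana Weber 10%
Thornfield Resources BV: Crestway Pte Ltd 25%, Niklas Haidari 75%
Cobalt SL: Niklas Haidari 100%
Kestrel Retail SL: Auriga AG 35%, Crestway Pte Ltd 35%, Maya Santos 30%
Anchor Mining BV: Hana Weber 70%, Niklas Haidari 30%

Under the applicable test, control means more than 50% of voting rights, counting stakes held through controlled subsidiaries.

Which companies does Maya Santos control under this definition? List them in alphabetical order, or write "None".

Auriga AG, Kestrel Retail SL

Maya holds 58% of Auriga, so Maya controls Auriga.
Auriga and Maya together hold 35% + 30% = 65% of Kestrel, so Maya controls Kestrel.
No other company's threshold is met.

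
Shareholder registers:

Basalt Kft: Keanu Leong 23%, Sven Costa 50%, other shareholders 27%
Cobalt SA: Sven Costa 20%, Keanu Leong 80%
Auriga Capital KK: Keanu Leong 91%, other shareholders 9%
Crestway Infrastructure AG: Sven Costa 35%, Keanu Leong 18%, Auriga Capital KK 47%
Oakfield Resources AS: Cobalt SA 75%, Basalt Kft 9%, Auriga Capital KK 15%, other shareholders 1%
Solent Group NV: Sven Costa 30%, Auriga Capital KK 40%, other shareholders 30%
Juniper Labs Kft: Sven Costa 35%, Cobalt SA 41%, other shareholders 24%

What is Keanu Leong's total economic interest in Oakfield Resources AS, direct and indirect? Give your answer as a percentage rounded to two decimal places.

75.72%

Keanu reaches Oakfield along 3 paths.
Via Cobalt: 80% × 75% = 60%.
Via Basalt: 23% × 9% = 2.07%.
Via Auriga: 91% × 15% = 13.65%.
Total: 60% + 2.07% + 13.65% = 75.72%.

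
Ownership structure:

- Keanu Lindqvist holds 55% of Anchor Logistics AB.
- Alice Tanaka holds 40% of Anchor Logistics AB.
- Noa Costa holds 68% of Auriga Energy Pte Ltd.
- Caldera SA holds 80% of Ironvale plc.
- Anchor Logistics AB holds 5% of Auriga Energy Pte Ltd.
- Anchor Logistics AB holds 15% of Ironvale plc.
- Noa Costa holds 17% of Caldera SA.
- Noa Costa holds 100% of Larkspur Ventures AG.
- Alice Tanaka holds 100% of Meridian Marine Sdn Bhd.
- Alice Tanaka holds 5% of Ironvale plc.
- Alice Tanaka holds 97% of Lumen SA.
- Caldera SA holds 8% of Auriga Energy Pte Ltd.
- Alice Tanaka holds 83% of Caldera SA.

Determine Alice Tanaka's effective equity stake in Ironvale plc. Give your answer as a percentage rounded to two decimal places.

77.40%

Alice reaches Ironvale along 3 paths.
Direct stake: 5% = 5%.
Via Anchor: 40% × 15% = 6%.
Via Caldera: 83% × 80% = 66.4%.
Total: 5% + 6% + 66.4% = 77.4%.
Rounded: 77.40%.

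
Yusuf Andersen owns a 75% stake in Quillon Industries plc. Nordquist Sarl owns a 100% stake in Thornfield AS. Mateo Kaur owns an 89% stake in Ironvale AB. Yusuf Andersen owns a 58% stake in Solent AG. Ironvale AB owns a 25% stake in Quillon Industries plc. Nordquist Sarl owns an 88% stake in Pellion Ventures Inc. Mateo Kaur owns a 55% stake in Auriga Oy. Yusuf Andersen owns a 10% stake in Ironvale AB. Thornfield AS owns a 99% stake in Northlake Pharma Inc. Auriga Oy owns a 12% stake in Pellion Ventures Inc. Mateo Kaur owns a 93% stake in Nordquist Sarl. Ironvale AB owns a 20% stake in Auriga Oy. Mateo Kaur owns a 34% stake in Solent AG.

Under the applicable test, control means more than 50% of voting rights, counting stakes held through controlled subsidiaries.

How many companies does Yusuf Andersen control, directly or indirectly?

Yusuf holds 58% of Solent, so Yusuf controls Solent.
Yusuf holds 75% of Quillon, so Yusuf controls Quillon.
No other company's threshold is met.
Yusuf controls 2 companies.

2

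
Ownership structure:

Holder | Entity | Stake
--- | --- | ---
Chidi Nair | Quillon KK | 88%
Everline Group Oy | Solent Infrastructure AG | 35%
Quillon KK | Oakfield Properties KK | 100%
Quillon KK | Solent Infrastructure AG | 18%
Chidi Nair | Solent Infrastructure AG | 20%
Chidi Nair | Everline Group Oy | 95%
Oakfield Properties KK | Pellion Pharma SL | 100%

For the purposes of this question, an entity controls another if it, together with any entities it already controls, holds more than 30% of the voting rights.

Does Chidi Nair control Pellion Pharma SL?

Chidi holds 88% of Quillon, so Chidi controls Quillon.
Quillon holds 100% of Oakfield, so Chidi controls Oakfield.
Oakfield holds 100% of Pellion, so Chidi controls Pellion.

Yes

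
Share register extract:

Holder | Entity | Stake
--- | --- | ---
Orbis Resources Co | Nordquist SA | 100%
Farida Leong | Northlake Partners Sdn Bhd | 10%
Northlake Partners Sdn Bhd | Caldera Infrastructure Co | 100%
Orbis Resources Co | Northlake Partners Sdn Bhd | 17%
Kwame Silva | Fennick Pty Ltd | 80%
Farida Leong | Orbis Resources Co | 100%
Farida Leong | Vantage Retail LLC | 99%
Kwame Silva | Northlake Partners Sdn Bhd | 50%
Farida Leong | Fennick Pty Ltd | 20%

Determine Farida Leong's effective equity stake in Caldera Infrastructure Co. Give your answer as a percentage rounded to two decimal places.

27.00%

Farida reaches Caldera along 2 paths.
Via Orbis → Northlake: 100% × 17% × 100% = 17%.
Via Northlake: 10% × 100% = 10%.
Total: 17% + 10% = 27%.
Rounded: 27.00%.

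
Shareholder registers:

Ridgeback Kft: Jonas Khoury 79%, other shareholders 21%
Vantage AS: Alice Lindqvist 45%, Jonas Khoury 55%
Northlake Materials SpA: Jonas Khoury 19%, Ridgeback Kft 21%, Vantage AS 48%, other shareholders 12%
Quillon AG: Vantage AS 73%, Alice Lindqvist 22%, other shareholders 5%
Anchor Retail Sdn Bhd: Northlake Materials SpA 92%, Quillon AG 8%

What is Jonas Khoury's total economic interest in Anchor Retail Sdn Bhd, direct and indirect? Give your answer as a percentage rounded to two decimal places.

Jonas reaches Anchor along 4 paths.
Via Northlake: 19% × 92% = 17.48%.
Via Ridgeback → Northlake: 79% × 21% × 92% = 15.2628%.
Via Vantage → Northlake: 55% × 48% × 92% = 24.288%.
Via Vantage → Quillon: 55% × 73% × 8% = 3.212%.
Total: 17.48% + 15.2628% + 24.288% + 3.212% = 60.2428%.
Rounded: 60.24%.

60.24%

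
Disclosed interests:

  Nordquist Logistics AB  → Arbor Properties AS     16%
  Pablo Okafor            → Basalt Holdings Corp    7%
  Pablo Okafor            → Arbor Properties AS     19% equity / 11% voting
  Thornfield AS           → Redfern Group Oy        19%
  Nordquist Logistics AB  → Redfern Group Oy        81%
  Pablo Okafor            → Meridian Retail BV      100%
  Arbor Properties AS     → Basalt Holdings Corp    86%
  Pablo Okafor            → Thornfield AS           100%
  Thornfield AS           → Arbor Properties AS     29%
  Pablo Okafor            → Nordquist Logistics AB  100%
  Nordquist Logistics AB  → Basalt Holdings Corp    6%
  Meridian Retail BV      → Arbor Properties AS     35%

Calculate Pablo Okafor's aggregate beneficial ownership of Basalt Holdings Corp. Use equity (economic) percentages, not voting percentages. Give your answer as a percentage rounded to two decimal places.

98.14%

Pablo reaches Basalt along 6 paths.
Via Meridian → Arbor: 100% × 35% × 86% = 30.1%.
Via Thornfield → Arbor: 100% × 29% × 86% = 24.94%.
Via Nordquist → Arbor: 100% × 16% × 86% = 13.76%.
Via Arbor: 19% × 86% = 16.34%.
Direct stake: 7% = 7%.
Via Nordquist: 100% × 6% = 6%.
Total: 30.1% + 24.94% + 13.76% + 16.34% + 7% + 6% = 98.14%.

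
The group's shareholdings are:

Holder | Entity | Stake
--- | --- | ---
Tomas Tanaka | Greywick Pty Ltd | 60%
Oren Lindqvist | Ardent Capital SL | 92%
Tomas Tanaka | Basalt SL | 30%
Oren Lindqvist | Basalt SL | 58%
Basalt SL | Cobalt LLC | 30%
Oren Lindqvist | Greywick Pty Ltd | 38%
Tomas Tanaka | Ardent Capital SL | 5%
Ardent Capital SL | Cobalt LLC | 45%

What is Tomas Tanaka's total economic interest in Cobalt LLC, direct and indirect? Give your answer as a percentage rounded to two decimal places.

Tomas reaches Cobalt along 2 paths.
Via Basalt: 30% × 30% = 9%.
Via Ardent: 5% × 45% = 2.25%.
Total: 9% + 2.25% = 11.25%.

11.25%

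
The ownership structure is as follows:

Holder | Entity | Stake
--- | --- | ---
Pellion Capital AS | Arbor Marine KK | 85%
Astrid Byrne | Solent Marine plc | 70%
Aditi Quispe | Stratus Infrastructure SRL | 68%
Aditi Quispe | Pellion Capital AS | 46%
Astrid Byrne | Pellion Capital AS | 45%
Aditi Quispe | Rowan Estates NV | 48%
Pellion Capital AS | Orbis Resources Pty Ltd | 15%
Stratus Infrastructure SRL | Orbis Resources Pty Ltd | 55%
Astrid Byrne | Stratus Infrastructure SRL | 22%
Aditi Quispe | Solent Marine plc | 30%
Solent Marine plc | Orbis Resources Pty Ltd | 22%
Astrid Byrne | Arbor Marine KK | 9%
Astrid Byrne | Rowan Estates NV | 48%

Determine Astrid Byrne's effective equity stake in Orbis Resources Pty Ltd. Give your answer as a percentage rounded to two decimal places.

Astrid reaches Orbis along 3 paths.
Via Stratus: 22% × 55% = 12.1%.
Via Pellion: 45% × 15% = 6.75%.
Via Solent: 70% × 22% = 15.4%.
Total: 12.1% + 6.75% + 15.4% = 34.25%.

34.25%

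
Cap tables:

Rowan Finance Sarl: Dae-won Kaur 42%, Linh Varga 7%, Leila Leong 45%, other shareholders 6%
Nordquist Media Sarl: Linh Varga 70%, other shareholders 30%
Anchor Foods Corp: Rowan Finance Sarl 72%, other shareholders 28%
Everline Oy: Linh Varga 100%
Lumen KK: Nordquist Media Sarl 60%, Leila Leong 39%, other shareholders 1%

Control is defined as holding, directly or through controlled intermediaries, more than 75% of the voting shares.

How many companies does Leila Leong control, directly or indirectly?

Leila's largest direct stake is 45% in Rowan, which does not meet the threshold.
Leila controls 0 companies.

0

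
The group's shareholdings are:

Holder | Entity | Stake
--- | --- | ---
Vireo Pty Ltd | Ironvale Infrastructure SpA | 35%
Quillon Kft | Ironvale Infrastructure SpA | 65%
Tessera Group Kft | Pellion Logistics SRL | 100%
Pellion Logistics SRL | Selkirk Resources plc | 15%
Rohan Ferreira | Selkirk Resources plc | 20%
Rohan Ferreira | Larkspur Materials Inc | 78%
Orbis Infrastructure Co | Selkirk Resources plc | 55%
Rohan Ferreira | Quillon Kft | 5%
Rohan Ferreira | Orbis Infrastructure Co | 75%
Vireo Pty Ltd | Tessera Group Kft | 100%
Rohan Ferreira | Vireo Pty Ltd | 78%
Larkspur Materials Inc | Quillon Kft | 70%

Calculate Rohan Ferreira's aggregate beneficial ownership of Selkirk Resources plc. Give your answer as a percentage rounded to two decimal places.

72.95%

Rohan reaches Selkirk along 3 paths.
Via Vireo → Tessera → Pellion: 78% × 100% × 100% × 15% = 11.7%.
Direct stake: 20% = 20%.
Via Orbis: 75% × 55% = 41.25%.
Total: 11.7% + 20% + 41.25% = 72.95%.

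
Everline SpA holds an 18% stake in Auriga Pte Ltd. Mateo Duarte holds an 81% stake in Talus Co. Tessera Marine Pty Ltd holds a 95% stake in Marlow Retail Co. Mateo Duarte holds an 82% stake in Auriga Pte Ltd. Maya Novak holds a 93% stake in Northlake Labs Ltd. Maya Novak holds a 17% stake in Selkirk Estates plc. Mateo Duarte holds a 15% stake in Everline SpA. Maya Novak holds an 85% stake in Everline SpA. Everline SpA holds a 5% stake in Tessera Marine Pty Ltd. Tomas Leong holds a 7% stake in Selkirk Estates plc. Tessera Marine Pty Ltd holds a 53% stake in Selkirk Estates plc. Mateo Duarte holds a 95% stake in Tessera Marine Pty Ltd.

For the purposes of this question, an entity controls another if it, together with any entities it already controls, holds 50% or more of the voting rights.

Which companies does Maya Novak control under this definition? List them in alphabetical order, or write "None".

Everline SpA, Northlake Labs Ltd

Maya holds 85% of Everline, so Maya controls Everline.
Maya holds 93% of Northlake, so Maya controls Northlake.
No other company's threshold is met.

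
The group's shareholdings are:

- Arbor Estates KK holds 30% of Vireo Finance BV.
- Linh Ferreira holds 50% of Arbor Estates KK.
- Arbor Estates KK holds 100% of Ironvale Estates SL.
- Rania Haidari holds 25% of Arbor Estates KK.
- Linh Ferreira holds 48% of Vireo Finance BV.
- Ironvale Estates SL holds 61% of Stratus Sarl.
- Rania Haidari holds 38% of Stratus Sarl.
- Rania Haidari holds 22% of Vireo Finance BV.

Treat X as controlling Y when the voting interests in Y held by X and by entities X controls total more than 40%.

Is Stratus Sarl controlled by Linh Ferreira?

Yes

Linh holds 50% of Arbor, so Linh controls Arbor.
Arbor holds 100% of Ironvale, so Linh controls Ironvale.
Ironvale holds 61% of Stratus, so Linh controls Stratus.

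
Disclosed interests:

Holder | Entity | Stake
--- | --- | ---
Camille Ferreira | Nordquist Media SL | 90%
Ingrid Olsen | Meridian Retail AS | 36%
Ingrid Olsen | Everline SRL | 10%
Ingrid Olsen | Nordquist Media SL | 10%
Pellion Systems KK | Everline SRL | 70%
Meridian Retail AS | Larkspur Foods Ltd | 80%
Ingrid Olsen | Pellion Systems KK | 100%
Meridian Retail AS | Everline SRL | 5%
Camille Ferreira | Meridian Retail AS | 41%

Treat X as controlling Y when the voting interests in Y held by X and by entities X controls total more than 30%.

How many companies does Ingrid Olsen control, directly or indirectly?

4

Ingrid holds 36% of Meridian, so Ingrid controls Meridian.
Ingrid holds 100% of Pellion, so Ingrid controls Pellion.
Meridian and Ingrid and Pellion together hold 5% + 10% + 70% = 85% of Everline, so Ingrid controls Everline.
Meridian holds 80% of Larkspur, so Ingrid controls Larkspur.
No other company's threshold is met.
Ingrid controls 4 companies.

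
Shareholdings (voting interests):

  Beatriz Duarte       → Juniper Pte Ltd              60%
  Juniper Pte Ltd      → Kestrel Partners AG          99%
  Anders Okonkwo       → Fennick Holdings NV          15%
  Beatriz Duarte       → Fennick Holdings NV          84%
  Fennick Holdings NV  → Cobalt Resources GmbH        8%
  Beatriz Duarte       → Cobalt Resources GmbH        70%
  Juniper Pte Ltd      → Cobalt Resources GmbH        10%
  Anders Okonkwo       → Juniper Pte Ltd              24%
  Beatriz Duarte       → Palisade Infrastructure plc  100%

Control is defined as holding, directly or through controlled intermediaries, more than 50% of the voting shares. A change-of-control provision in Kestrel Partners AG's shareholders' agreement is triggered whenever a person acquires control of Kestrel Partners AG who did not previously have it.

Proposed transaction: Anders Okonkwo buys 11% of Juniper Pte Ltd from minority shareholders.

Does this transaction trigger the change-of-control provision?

The purchase changes only Anders's holdings, so Anders is the only person who could newly come to control Kestrel.
Anders's largest direct stake is 24% in Juniper, which does not meet the threshold, so Anders controls no company.
Neither Anders nor any entity Anders controls holds any voting interest in Kestrel.
So before the transaction, Anders does not control Kestrel.
After the purchase, Anders's direct stake in Juniper rises to 24% + 11% = 35%.
Anders's side now holds 35% of Juniper, not > 50%, so Anders still does not control Juniper.
After the transaction, neither Anders nor any entity Anders controls holds a voting interest in Kestrel, so Anders still does not control it.
No new person acquires control, so the clause is not triggered.

No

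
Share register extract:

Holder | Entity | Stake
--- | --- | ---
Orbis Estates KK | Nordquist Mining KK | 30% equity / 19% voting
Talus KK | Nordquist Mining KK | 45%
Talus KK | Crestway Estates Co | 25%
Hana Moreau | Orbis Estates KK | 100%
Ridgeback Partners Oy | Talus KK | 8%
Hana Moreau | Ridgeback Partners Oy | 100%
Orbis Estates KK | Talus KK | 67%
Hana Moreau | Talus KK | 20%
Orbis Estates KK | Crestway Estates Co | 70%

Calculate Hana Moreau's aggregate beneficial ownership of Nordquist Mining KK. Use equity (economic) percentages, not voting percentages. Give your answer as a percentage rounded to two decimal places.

72.75%

Hana reaches Nordquist along 4 paths.
Via Orbis: 100% × 30% = 30%.
Via Talus: 20% × 45% = 9%.
Via Orbis → Talus: 100% × 67% × 45% = 30.15%.
Via Ridgeback → Talus: 100% × 8% × 45% = 3.6%.
Total: 30% + 9% + 30.15% + 3.6% = 72.75%.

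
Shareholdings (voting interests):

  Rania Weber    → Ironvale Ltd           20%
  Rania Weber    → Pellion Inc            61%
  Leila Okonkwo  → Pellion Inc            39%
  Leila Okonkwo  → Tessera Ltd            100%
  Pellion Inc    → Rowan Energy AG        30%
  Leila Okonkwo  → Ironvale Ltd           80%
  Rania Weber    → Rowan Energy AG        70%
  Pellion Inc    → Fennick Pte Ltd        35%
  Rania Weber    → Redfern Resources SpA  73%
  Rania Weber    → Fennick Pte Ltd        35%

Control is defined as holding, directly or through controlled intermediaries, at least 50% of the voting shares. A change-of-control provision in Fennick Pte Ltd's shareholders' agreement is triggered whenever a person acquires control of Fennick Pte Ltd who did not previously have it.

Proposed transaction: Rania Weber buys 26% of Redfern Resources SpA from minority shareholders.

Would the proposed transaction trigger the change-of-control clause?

No

The purchase changes only Rania's holdings, so Rania is the only person who could newly come to control Fennick.
Rania holds 61% of Pellion, so Rania controls Pellion.
Rania and Pellion together hold 35% + 35% = 70% of Fennick, so Rania controls Fennick.
So Rania already controls Fennick before the transaction.
After the purchase, Rania's direct stake in Redfern rises to 73% + 26% = 99%.
Rania controlled Fennick already, so this is not a new person acquiring control; every other person's position is unchanged or reduced.
No new person acquires control, so the clause is not triggered.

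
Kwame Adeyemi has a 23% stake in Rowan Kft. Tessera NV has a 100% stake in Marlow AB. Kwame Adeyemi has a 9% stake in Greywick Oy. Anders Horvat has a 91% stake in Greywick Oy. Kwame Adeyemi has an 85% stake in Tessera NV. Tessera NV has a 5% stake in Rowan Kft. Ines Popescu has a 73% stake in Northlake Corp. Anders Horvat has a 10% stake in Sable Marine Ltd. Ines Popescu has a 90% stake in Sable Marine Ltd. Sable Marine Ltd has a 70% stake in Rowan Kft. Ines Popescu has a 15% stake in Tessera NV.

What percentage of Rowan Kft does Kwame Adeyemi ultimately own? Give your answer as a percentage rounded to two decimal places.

27.25%

Kwame reaches Rowan along 2 paths.
Via Tessera: 85% × 5% = 4.25%.
Direct stake: 23% = 23%.
Total: 4.25% + 23% = 27.25%.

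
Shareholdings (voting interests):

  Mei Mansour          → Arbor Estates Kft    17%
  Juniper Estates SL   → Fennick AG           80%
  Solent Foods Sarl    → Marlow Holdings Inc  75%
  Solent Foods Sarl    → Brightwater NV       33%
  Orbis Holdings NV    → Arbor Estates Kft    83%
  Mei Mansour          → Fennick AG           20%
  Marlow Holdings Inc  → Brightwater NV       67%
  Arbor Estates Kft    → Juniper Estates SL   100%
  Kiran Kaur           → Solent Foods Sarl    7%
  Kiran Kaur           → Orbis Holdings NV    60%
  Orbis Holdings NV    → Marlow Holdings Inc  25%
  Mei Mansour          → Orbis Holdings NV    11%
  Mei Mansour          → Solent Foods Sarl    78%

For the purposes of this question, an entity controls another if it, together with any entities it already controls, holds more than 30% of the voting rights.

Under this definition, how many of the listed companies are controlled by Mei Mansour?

Mei holds 78% of Solent, so Mei controls Solent.
Solent holds 75% of Marlow, so Mei controls Marlow.
Solent and Marlow together hold 33% + 67% = 100% of Brightwater, so Mei controls Brightwater.
No other company's threshold is met.
Mei controls 3 companies.

3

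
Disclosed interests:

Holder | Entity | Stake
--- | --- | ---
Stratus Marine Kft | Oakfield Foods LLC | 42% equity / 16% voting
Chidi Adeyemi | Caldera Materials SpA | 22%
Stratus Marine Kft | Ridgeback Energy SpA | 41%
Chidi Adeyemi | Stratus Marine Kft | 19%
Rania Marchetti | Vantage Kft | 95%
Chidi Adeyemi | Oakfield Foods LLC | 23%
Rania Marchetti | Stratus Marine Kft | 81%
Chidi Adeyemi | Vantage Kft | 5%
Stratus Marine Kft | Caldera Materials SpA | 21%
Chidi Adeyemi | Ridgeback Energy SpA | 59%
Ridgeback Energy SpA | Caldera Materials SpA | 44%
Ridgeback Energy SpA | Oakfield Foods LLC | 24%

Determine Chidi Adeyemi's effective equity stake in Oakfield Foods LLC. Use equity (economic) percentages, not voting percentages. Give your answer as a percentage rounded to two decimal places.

47.01%

Chidi reaches Oakfield along 4 paths.
Via Ridgeback: 59% × 24% = 14.16%.
Via Stratus → Ridgeback: 19% × 41% × 24% = 1.8696%.
Via Stratus: 19% × 42% = 7.98%.
Direct stake: 23% = 23%.
Total: 14.16% + 1.8696% + 7.98% + 23% = 47.0096%.
Rounded: 47.01%.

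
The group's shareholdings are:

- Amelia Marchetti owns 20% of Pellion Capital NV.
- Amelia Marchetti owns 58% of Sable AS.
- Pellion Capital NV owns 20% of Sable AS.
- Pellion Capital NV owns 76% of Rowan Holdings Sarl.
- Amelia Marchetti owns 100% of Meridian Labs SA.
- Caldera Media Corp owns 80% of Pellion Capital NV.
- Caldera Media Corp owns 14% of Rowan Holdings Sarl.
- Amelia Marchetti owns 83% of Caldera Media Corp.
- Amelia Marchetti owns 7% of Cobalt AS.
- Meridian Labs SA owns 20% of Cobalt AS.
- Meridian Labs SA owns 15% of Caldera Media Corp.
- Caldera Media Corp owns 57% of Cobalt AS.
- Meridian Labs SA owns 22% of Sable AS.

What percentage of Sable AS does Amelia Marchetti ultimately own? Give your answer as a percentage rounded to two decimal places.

Amelia reaches Sable along 5 paths.
Direct stake: 58% = 58%.
Via Pellion: 20% × 20% = 4%.
Via Caldera → Pellion: 83% × 80% × 20% = 13.28%.
Via Meridian → Caldera → Pellion: 100% × 15% × 80% × 20% = 2.4%.
Via Meridian: 100% × 22% = 22%.
Total: 58% + 4% + 13.28% + 2.4% + 22% = 99.68%.

99.68%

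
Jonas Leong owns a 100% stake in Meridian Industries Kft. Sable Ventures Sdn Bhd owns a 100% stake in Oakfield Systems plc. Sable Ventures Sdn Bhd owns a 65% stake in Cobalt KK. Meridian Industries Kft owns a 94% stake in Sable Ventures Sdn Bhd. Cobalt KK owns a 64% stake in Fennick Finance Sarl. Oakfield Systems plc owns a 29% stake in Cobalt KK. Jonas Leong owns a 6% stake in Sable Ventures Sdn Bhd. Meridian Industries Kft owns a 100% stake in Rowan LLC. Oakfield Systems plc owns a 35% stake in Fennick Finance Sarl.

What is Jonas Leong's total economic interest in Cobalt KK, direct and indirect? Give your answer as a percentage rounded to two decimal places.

94.00%

Jonas reaches Cobalt along 4 paths.
Via Meridian → Sable → Oakfield: 100% × 94% × 100% × 29% = 27.26%.
Via Sable → Oakfield: 6% × 100% × 29% = 1.74%.
Via Meridian → Sable: 100% × 94% × 65% = 61.1%.
Via Sable: 6% × 65% = 3.9%.
Total: 27.26% + 1.74% + 61.1% + 3.9% = 94%.
Rounded: 94.00%.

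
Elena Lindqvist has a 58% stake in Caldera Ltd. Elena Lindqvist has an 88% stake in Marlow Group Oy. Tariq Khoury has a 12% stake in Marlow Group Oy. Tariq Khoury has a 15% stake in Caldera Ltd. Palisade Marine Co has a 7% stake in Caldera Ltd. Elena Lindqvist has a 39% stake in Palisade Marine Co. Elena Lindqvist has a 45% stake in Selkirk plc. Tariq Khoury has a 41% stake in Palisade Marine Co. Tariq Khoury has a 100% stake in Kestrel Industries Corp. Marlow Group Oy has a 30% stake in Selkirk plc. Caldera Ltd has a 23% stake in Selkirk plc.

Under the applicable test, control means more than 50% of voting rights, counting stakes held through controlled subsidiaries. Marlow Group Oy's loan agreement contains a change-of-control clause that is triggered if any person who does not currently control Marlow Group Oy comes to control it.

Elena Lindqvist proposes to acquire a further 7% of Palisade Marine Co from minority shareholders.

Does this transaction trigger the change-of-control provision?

No

The purchase changes only Elena's holdings, so Elena is the only person who could newly come to control Marlow.
Elena holds 88% of Marlow, so Elena controls Marlow.
So Elena already controls Marlow before the transaction.
After the purchase, Elena's direct stake in Palisade rises to 39% + 7% = 46%.
Elena controlled Marlow already, so this is not a new person acquiring control; every other person's position is unchanged or reduced.
No new person acquires control, so the clause is not triggered.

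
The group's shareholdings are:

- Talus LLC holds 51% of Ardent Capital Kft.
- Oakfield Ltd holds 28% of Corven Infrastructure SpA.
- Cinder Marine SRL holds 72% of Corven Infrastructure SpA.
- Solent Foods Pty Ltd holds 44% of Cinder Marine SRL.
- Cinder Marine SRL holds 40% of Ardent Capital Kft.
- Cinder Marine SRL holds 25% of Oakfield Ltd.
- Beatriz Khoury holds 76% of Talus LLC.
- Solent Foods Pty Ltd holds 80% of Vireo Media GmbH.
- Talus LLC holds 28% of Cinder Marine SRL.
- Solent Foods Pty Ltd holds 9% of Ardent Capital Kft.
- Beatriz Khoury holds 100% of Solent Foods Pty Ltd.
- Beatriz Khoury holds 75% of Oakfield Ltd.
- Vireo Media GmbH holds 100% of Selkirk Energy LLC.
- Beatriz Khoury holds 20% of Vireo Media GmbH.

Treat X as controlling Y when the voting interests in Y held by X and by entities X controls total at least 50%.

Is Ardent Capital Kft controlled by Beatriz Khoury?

Yes

Beatriz holds 100% of Solent, so Beatriz controls Solent.
Beatriz holds 76% of Talus, so Beatriz controls Talus.
Solent and Talus together hold 44% + 28% = 72% of Cinder, so Beatriz controls Cinder.
Solent and Talus and Cinder together hold 9% + 51% + 40% = 100% of Ardent, so Beatriz controls Ardent.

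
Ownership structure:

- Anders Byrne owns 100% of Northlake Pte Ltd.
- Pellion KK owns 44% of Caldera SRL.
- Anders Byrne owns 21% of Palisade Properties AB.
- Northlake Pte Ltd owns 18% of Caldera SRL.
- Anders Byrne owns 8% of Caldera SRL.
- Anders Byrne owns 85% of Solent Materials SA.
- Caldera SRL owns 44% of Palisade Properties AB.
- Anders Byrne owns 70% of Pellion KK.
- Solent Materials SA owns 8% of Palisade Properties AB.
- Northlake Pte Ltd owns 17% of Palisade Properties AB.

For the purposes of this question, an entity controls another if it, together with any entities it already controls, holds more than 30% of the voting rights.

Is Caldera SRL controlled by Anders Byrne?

Anders holds 100% of Northlake, so Anders controls Northlake.
Anders holds 70% of Pellion, so Anders controls Pellion.
Northlake and Pellion and Anders together hold 18% + 44% + 8% = 70% of Caldera, so Anders controls Caldera.

Yes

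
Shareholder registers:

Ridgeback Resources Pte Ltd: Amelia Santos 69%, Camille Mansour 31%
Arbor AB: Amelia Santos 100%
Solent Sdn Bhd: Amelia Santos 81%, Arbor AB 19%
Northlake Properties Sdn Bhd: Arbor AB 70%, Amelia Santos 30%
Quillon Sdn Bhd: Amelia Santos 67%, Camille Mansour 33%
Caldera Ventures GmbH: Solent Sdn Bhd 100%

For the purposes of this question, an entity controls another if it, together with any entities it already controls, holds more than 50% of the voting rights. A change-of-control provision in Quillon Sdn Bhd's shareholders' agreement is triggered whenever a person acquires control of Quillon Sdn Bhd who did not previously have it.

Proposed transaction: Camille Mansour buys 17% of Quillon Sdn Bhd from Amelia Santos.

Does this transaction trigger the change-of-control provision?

The purchase adds only to Camille's holdings (Amelia's stake shrinks), so Camille is the only person who could newly come to control Quillon.
Camille's largest direct stake is 33% in Quillon, which does not meet the threshold, so Camille controls no company.
In Quillon, Camille's side holds only 33%, not > 50%.
So before the transaction, Camille does not control Quillon.
After the purchase, Camille's direct stake in Quillon rises to 33% + 17% = 50%, and Amelia's stake falls to 50%.
After the transaction, Camille's side holds 50% of Quillon, not > 50%, so Camille still does not control Quillon.
No new person acquires control, so the clause is not triggered.

No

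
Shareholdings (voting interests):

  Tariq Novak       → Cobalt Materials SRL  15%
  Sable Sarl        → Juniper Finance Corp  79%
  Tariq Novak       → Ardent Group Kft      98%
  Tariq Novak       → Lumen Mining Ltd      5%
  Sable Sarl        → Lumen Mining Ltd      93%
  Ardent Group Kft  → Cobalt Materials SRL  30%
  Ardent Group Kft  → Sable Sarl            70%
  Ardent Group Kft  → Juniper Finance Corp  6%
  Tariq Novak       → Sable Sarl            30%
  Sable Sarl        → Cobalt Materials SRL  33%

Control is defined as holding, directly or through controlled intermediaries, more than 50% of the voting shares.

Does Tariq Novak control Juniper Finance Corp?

Yes

Tariq holds 98% of Ardent, so Tariq controls Ardent.
Tariq and Ardent together hold 30% + 70% = 100% of Sable, so Tariq controls Sable.
Ardent and Sable together hold 6% + 79% = 85% of Juniper, so Tariq controls Juniper.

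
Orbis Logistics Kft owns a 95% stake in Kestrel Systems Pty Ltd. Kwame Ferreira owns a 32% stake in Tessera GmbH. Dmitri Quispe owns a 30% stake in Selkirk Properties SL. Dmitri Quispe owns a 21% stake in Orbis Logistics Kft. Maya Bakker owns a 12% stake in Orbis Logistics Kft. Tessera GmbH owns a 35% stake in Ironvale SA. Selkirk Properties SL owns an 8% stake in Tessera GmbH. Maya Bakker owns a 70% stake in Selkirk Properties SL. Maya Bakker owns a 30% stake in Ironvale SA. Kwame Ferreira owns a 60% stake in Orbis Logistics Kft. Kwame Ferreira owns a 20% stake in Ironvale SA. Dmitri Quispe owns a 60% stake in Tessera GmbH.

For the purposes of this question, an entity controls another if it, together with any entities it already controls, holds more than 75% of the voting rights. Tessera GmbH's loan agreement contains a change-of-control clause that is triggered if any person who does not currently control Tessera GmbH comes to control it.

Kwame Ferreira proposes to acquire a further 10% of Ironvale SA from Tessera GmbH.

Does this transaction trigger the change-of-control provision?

The purchase adds only to Kwame's holdings (Tessera's stake shrinks), so Kwame is the only person who could newly come to control Tessera.
Kwame's largest direct stake is 60% in Orbis, which does not meet the threshold, so Kwame controls no company.
In Tessera, Kwame's side holds only 32%, not > 75%.
So before the transaction, Kwame does not control Tessera.
After the purchase, Kwame's direct stake in Ironvale rises to 20% + 10% = 30%, and Tessera's stake falls to 25%.
Kwame's side now holds 30% of Ironvale, not > 75%, so Kwame still does not control Ironvale.
After the transaction, Kwame's side holds 32% of Tessera, not > 75%, so Kwame still does not control Tessera.
No new person acquires control, so the clause is not triggered.

No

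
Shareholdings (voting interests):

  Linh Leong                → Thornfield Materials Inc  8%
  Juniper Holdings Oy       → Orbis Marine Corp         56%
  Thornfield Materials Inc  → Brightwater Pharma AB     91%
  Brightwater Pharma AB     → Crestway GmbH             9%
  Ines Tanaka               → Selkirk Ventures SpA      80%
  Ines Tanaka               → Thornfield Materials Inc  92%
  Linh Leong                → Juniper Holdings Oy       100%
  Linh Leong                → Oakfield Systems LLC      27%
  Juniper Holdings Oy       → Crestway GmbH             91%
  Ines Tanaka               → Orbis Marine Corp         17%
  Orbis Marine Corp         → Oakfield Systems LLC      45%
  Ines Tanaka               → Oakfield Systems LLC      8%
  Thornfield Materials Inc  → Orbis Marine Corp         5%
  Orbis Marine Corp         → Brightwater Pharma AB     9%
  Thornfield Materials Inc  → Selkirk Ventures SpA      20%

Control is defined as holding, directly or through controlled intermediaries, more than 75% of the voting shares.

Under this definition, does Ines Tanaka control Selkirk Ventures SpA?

Ines holds 92% of Thornfield, so Ines controls Thornfield.
Ines and Thornfield together hold 80% + 20% = 100% of Selkirk, so Ines controls Selkirk.

Yes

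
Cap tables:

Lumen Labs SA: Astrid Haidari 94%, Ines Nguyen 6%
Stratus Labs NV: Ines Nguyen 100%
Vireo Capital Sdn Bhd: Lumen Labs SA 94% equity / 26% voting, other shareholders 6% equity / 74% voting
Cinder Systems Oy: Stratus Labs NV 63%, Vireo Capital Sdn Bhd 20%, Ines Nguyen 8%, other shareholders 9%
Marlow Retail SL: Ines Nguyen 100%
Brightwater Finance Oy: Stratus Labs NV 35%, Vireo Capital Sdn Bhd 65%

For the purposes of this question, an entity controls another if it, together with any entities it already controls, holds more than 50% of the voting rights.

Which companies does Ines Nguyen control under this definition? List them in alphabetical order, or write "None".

Ines holds 100% of Stratus, so Ines controls Stratus.
Stratus and Ines together hold 63% + 8% = 71% of Cinder, so Ines controls Cinder.
Ines holds 100% of Marlow, so Ines controls Marlow.
No other company's threshold is met.

Cinder Systems Oy, Marlow Retail SL, Stratus Labs NV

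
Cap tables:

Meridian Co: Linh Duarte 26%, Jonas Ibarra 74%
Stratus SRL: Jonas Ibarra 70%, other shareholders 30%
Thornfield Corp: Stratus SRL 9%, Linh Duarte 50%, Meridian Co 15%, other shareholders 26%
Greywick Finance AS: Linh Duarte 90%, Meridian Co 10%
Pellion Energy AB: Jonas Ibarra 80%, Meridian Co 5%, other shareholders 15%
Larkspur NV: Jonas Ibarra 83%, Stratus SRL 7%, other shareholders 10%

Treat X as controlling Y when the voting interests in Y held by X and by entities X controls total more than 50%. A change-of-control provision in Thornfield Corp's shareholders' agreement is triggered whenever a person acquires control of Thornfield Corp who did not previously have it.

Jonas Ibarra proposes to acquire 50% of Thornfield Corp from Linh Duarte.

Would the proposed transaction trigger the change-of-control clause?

The purchase adds only to Jonas's holdings (Linh's stake shrinks), so Jonas is the only person who could newly come to control Thornfield.
Jonas holds 74% of Meridian, so Jonas controls Meridian.
Jonas holds 70% of Stratus, so Jonas controls Stratus.
Jonas and Meridian together hold 80% + 5% = 85% of Pellion, so Jonas controls Pellion.
Jonas and Stratus together hold 83% + 7% = 90% of Larkspur, so Jonas controls Larkspur.
In Thornfield, Jonas's side holds only 9% + 15% = 24%, not > 50%.
So before the transaction, Jonas does not control Thornfield.
After the purchase, Jonas holds 50% of Thornfield directly, and Linh's stake falls to 0%.
Stratus and Meridian and Jonas together hold 9% + 15% + 50% = 74% of Thornfield, so Jonas controls Thornfield.
Jonas did not control Thornfield before and does after, so the clause is triggered.

Yes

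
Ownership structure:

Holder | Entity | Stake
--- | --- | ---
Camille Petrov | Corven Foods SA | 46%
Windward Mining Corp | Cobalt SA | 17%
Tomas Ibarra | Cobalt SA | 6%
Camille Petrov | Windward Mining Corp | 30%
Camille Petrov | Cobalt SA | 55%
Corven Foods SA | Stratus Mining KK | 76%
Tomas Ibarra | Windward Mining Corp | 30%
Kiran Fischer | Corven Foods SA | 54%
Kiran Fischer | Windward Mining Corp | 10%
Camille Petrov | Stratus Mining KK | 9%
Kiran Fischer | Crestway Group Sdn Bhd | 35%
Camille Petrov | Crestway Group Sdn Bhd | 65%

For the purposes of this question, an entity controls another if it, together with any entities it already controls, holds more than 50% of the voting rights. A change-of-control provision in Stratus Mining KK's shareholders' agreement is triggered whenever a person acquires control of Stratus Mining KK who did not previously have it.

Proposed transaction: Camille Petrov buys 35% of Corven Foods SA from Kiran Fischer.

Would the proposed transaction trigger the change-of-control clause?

Yes

The purchase adds only to Camille's holdings (Kiran's stake shrinks), so Camille is the only person who could newly come to control Stratus.
Camille holds 65% of Crestway, so Camille controls Crestway.
Camille holds 55% of Cobalt, so Camille controls Cobalt.
In Stratus, Camille's side holds only 9%, not > 50%.
So before the transaction, Camille does not control Stratus.
After the purchase, Camille's direct stake in Corven rises to 46% + 35% = 81%, and Kiran's stake falls to 19%.
Camille holds 81% of Corven, so Camille controls Corven.
Corven and Camille together hold 76% + 9% = 85% of Stratus, so Camille controls Stratus.
Camille did not control Stratus before and does after, so the clause is triggered.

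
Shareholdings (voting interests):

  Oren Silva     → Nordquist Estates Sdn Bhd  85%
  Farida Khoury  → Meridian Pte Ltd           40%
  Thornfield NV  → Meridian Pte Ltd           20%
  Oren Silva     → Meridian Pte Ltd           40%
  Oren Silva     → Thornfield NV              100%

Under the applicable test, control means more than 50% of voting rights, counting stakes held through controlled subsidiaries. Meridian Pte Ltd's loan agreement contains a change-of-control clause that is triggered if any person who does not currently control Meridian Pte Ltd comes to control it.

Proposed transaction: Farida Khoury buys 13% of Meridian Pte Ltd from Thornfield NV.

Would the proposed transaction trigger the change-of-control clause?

Yes

The purchase adds only to Farida's holdings (Thornfield's stake shrinks), so Farida is the only person who could newly come to control Meridian.
Farida's largest direct stake is 40% in Meridian, which does not meet the threshold, so Farida controls no company.
In Meridian, Farida's side holds only 40%, not > 50%.
So before the transaction, Farida does not control Meridian.
After the purchase, Farida's direct stake in Meridian rises to 40% + 13% = 53%, and Thornfield's stake falls to 7%.
Farida holds 53% of Meridian, so Farida controls Meridian.
Farida did not control Meridian before and does after, so the clause is triggered.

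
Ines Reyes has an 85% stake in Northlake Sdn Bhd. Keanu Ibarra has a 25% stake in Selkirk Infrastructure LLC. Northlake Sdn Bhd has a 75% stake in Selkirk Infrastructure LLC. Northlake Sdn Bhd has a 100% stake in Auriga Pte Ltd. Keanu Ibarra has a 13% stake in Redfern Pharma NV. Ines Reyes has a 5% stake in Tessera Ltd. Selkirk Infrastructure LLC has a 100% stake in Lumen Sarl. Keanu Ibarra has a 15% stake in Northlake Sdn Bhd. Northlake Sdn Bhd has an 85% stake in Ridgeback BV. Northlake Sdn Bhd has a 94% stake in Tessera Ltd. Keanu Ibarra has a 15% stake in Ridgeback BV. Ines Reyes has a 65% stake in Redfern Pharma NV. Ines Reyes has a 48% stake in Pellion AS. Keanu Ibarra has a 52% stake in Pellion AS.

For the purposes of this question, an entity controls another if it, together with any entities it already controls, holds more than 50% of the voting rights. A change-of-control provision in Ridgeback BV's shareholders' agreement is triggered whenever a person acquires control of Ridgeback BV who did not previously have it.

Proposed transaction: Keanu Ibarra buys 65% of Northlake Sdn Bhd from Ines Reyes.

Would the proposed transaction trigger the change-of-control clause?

The purchase adds only to Keanu's holdings (Ines's stake shrinks), so Keanu is the only person who could newly come to control Ridgeback.
Keanu holds 52% of Pellion, so Keanu controls Pellion.
In Ridgeback, Keanu's side holds only 15%, not > 50%.
So before the transaction, Keanu does not control Ridgeback.
After the purchase, Keanu's direct stake in Northlake rises to 15% + 65% = 80%, and Ines's stake falls to 20%.
Keanu holds 80% of Northlake, so Keanu controls Northlake.
Northlake and Keanu together hold 85% + 15% = 100% of Ridgeback, so Keanu controls Ridgeback.
Keanu did not control Ridgeback before and does after, so the clause is triggered.

Yes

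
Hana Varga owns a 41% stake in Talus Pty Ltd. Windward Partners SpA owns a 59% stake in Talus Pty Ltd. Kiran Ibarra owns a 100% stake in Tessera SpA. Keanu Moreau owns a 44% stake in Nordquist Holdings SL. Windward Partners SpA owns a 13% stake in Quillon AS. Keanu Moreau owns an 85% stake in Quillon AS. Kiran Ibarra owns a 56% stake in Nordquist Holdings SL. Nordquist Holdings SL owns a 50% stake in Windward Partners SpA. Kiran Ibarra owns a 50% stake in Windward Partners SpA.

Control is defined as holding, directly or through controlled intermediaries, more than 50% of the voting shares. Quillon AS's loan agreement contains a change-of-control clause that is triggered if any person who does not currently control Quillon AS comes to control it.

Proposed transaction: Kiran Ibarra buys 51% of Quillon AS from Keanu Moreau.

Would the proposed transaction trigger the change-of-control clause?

Yes

The purchase adds only to Kiran's holdings (Keanu's stake shrinks), so Kiran is the only person who could newly come to control Quillon.
Kiran holds 56% of Nordquist, so Kiran controls Nordquist.
Nordquist and Kiran together hold 50% + 50% = 100% of Windward, so Kiran controls Windward.
Kiran holds 100% of Tessera, so Kiran controls Tessera.
Windward holds 59% of Talus, so Kiran controls Talus.
In Quillon, Kiran's side holds only 13%, not > 50%.
So before the transaction, Kiran does not control Quillon.
After the purchase, Kiran holds 51% of Quillon directly, and Keanu's stake falls to 34%.
Windward and Kiran together hold 13% + 51% = 64% of Quillon, so Kiran controls Quillon.
Kiran did not control Quillon before and does after, so the clause is triggered.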